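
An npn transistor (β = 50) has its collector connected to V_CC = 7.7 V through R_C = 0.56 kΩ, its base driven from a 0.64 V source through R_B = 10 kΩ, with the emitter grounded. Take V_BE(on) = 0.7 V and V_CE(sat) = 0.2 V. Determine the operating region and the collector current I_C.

cutoff; I_C ≈ 0

V_BB = 0.64 V ≤ V_BE(on) = 0.7 V, so the base-emitter junction is not forward biased.
The transistor is in cutoff: I_B = I_C = 0.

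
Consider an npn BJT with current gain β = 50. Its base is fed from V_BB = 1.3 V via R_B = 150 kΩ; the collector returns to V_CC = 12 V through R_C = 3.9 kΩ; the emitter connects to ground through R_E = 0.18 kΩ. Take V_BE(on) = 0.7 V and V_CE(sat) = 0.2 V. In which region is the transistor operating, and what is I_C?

active; I_C ≈ 0.19 mA

Assume active. Base-emitter loop: I_B = (V_BB − V_BE)/(R_B + (β+1)R_E) = (1.3 − 0.7)/(150 + 51×0.18) = 0.00377 mA.
I_C = β·I_B = 50×0.00377 = 0.188 mA.
V_CE = V_CC − I_C·R_C − I_E·R_E = 12 − 0.188×3.9 − 0.192×0.18 = 11.2 V > V_CE(sat), so the active-region assumption holds.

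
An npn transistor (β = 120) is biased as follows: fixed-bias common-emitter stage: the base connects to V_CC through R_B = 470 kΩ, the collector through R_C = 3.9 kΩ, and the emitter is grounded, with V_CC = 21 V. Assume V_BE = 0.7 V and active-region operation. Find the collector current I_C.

Base loop: V_CC = I_B·R_B + V_BE, so I_B = (21 − 0.7)/470 kΩ = 0.0432 mA.
In the active region I_C = β·I_B = 120 × 0.0432 = 5.18 mA.
Collector loop: V_CE = V_CC − I_C·R_C = 21 − 5.18×3.9 = 0.786 V.
Since V_CE = 0.786 V > V_CE(sat) ≈ 0.2 V, the transistor is in the active region as assumed.

I_C ≈ 5.2 mA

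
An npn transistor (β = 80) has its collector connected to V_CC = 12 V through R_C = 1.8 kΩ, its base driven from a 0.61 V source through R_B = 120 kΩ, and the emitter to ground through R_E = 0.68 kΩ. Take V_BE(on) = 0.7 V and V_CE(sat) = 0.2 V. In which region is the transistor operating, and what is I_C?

V_BB = 0.61 V ≤ V_BE(on) = 0.7 V, so the base-emitter junction is not forward biased.
The transistor is in cutoff: I_B = I_C = 0.

cutoff; I_C ≈ 0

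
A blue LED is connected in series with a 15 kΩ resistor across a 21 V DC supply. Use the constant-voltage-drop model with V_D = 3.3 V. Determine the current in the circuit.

KVL around the loop: 21 = V_D + I·R = 3.3 + I × 15 kΩ.
So I = (21 − 3.3) / 15 kΩ = 17.7 / 15 = 1.18 mA.

I ≈ 1.2 mA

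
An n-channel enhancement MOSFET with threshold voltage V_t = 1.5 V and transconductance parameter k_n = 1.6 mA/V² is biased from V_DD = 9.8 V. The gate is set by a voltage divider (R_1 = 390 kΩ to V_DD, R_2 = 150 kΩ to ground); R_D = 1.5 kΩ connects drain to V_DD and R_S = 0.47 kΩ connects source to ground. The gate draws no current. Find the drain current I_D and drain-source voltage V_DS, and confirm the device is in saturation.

I_D ≈ 0.66 mA, V_DS ≈ 8.5 V

V_G = V_DD·R_2/(R_1+R_2) = 9.8×150/540 = 2.72 V.
Assume saturation: I_D = (k_n/2)(V_GS − V_t)² with V_GS = V_G − I_D·R_S = 2.72 − 0.47·I_D.
Substituting gives 0.177·I_D² − 1.92·I_D + 1.2 = 0, with roots I_D = 0.663 or 10.2 mA.
The root I_D = 10.2 mA gives V_GS = -2.07 V ≤ V_t, so take I_D = 0.663 mA.
Then V_GS = 2.41 V and V_DS = V_DD − I_D(R_D+R_S) = 9.8 − 0.663×1.97 = 8.49 V.
Saturation requires V_DS ≥ V_GS − V_t = 0.911 V; 8.49 ≥ 0.911 ✓.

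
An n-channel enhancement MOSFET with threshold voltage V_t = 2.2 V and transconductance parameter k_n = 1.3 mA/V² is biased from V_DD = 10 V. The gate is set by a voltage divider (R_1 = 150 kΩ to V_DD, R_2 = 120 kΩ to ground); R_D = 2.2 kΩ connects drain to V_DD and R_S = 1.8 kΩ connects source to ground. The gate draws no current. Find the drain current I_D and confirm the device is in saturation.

I_D ≈ 0.68 mA

V_G = V_DD·R_2/(R_1+R_2) = 10×120/270 = 4.44 V.
Assume saturation: I_D = (k_n/2)(V_GS − V_t)² with V_GS = V_G − I_D·R_S = 4.44 − 1.8·I_D.
Substituting gives 2.11·I_D² − 6.25·I_D + 3.27 = 0, with roots I_D = 0.679 or 2.29 mA.
The root I_D = 2.29 mA gives V_GS = 0.323 V ≤ V_t, so take I_D = 0.679 mA.
Then V_GS = 3.22 V and V_DS = V_DD − I_D(R_D+R_S) = 10 − 0.679×4 = 7.28 V.
Saturation requires V_DS ≥ V_GS − V_t = 1.02 V; 7.28 ≥ 1.02 ✓.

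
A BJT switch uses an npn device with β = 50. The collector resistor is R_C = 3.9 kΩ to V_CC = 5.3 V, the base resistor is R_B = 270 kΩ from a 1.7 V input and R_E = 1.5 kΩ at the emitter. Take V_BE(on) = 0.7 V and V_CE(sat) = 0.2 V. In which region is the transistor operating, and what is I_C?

active; I_C ≈ 0.14 mA

Assume active. Base-emitter loop: I_B = (V_BB − V_BE)/(R_B + (β+1)R_E) = (1.7 − 0.7)/(270 + 51×1.5) = 0.00289 mA.
I_C = β·I_B = 50×0.00289 = 0.144 mA.
V_CE = V_CC − I_C·R_C − I_E·R_E = 5.3 − 0.144×3.9 − 0.147×1.5 = 4.52 V > V_CE(sat), so the active-region assumption holds.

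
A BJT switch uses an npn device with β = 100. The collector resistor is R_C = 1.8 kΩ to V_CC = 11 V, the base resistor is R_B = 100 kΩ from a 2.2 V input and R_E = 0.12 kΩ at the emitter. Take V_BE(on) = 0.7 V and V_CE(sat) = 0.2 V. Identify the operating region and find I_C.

Assume active. Base-emitter loop: I_B = (V_BB − V_BE)/(R_B + (β+1)R_E) = (2.2 − 0.7)/(100 + 101×0.12) = 0.0134 mA.
I_C = β·I_B = 100×0.0134 = 1.34 mA.
V_CE = V_CC − I_C·R_C − I_E·R_E = 11 − 1.34×1.8 − 1.35×0.12 = 8.43 V > V_CE(sat), so the active-region assumption holds.

active; I_C ≈ 1.3 mA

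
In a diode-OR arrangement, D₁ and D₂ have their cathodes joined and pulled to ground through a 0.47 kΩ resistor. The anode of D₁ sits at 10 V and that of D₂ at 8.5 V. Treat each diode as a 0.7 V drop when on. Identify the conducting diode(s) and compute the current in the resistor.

Only D₁ conducts; I_R ≈ 20 mA

Assume both conduct. Then node N would need to be at both 10−0.7 = 9.3 V and 8.5−0.7 = 7.8 V, which is impossible.
Assume only D₁ conducts: V_N = 10 − 0.7 = 9.3 V, so I_R = 9.3/0.47 = 19.8 mA.
Check D₂: its anode-to-cathode voltage is 8.5 − 9.3 = -0.8 V < 0.7 V, so it is off. The assumption is consistent.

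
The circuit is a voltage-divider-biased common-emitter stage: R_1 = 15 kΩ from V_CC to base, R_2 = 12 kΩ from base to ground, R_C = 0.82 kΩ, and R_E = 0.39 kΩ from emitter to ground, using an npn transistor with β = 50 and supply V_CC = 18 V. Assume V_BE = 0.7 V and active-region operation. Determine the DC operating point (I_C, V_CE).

Thevenize the base divider: V_Th = V_CC·R_2/(R_1+R_2) = 18×12/27 = 8 V, R_Th = R_1‖R_2 = 6.67 kΩ.
Base-emitter loop: V_Th = I_B·R_Th + V_BE + (β+1)I_B·R_E, so I_B = (8 − 0.7) / (6.67 + 51×0.39) = 0.275 mA.
I_C = β·I_B = 50×0.275 = 13.7 mA, and I_E = (β+1)I_B = 14 mA.
V_CE = V_CC − I_C·R_C − I_E·R_E = 18 − 13.7×0.82 − 14×0.39 = 1.26 V.
V_CE = 1.26 V > 0.2 V confirms active-region operation.

I_C ≈ 14 mA, V_CE ≈ 1.3 V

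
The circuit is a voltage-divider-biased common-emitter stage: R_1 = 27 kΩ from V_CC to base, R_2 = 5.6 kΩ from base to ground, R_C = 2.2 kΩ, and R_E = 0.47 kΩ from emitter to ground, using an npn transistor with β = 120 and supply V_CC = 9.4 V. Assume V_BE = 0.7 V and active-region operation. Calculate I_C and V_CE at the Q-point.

I_C ≈ 1.8 mA, V_CE ≈ 4.6 V

Thevenize the base divider: V_Th = V_CC·R_2/(R_1+R_2) = 9.4×5.6/32.6 = 1.61 V, R_Th = R_1‖R_2 = 4.64 kΩ.
Base-emitter loop: V_Th = I_B·R_Th + V_BE + (β+1)I_B·R_E, so I_B = (1.61 − 0.7) / (4.64 + 121×0.47) = 0.0149 mA.
I_C = β·I_B = 120×0.0149 = 1.78 mA, and I_E = (β+1)I_B = 1.8 mA.
V_CE = V_CC − I_C·R_C − I_E·R_E = 9.4 − 1.78×2.2 − 1.8×0.47 = 4.63 V.
V_CE = 4.63 V > 0.2 V confirms active-region operation.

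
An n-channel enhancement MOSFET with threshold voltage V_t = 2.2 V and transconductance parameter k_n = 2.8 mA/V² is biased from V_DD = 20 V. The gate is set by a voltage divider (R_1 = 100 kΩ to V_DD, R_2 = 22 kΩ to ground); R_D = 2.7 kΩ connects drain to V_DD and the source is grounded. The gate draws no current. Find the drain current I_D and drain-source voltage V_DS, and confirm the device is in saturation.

I_D ≈ 2.8 mA, V_DS ≈ 13 V

V_G = V_DD·R_2/(R_1+R_2) = 20×22/122 = 3.61 V. With the source grounded, V_GS = V_G = 3.61 V.
Assume saturation: I_D = (k_n/2)(V_GS − V_t)² = (2.8/2)×(3.61 − 2.2)² = 1.4×1.41² = 2.77 mA.
V_DS = V_DD − I_D·R_D = 20 − 2.77×2.7 = 12.5 V.
Saturation requires V_DS ≥ V_GS − V_t = 1.41 V; 12.5 ≥ 1.41 ✓.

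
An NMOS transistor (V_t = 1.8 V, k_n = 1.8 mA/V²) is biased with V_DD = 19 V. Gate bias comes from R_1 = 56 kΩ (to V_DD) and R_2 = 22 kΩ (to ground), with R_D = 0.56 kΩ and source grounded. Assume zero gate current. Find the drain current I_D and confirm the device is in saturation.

I_D ≈ 11 mA

V_G = V_DD·R_2/(R_1+R_2) = 19×22/78 = 5.36 V. With the source grounded, V_GS = V_G = 5.36 V.
Assume saturation: I_D = (k_n/2)(V_GS − V_t)² = (1.8/2)×(5.36 − 1.8)² = 0.9×3.56² = 11.4 mA.
V_DS = V_DD − I_D·R_D = 19 − 11.4×0.56 = 12.6 V.
Saturation requires V_DS ≥ V_GS − V_t = 3.56 V; 12.6 ≥ 3.56 ✓.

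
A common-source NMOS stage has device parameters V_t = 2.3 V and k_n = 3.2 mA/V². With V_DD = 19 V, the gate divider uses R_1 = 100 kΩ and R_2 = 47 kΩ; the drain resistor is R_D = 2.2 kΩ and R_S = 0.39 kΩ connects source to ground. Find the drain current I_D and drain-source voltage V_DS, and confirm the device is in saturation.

I_D ≈ 5.1 mA, V_DS ≈ 5.8 V

V_G = V_DD·R_2/(R_1+R_2) = 19×47/147 = 6.07 V.
Assume saturation: I_D = (k_n/2)(V_GS − V_t)² with V_GS = V_G − I_D·R_S = 6.07 − 0.39·I_D.
Substituting gives 0.243·I_D² − 5.71·I_D + 22.8 = 0, with roots I_D = 5.1 or 18.4 mA.
The root I_D = 18.4 mA gives V_GS = -1.09 V ≤ V_t, so take I_D = 5.1 mA.
Then V_GS = 4.09 V and V_DS = V_DD − I_D(R_D+R_S) = 19 − 5.1×2.59 = 5.79 V.
Saturation requires V_DS ≥ V_GS − V_t = 1.79 V; 5.79 ≥ 1.79 ✓.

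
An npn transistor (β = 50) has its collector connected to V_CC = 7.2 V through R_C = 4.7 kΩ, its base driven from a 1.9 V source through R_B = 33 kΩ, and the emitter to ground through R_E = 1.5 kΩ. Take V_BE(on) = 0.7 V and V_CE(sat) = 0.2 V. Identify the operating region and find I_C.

Assume active. Base-emitter loop: I_B = (V_BB − V_BE)/(R_B + (β+1)R_E) = (1.9 − 0.7)/(33 + 51×1.5) = 0.011 mA.
I_C = β·I_B = 50×0.011 = 0.548 mA.
V_CE = V_CC − I_C·R_C − I_E·R_E = 7.2 − 0.548×4.7 − 0.559×1.5 = 3.79 V > V_CE(sat), so the active-region assumption holds.

active; I_C ≈ 0.55 mA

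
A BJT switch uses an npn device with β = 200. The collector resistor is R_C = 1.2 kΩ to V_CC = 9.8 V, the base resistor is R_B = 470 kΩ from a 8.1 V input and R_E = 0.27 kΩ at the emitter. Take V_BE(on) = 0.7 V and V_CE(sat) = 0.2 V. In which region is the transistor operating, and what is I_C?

active; I_C ≈ 2.8 mA

Assume active. Base-emitter loop: I_B = (V_BB − V_BE)/(R_B + (β+1)R_E) = (8.1 − 0.7)/(470 + 201×0.27) = 0.0141 mA.
I_C = β·I_B = 200×0.0141 = 2.82 mA.
V_CE = V_CC − I_C·R_C − I_E·R_E = 9.8 − 2.82×1.2 − 2.84×0.27 = 5.65 V > V_CE(sat), so the active-region assumption holds.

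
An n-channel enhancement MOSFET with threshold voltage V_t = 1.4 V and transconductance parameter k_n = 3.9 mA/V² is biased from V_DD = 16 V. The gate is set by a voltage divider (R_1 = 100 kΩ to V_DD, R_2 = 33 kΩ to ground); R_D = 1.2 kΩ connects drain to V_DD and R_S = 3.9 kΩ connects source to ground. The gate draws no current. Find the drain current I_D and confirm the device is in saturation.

V_G = V_DD·R_2/(R_1+R_2) = 16×33/133 = 3.97 V.
Assume saturation: I_D = (k_n/2)(V_GS − V_t)² with V_GS = V_G − I_D·R_S = 3.97 − 3.9·I_D.
Substituting gives 29.7·I_D² − 40.1·I_D + 12.9 = 0, with roots I_D = 0.526 or 0.826 mA.
The root I_D = 0.826 mA gives V_GS = 0.749 V ≤ V_t, so take I_D = 0.526 mA.
Then V_GS = 1.92 V and V_DS = V_DD − I_D(R_D+R_S) = 16 − 0.526×5.1 = 13.3 V.
Saturation requires V_DS ≥ V_GS − V_t = 0.519 V; 13.3 ≥ 0.519 ✓.

I_D ≈ 0.53 mA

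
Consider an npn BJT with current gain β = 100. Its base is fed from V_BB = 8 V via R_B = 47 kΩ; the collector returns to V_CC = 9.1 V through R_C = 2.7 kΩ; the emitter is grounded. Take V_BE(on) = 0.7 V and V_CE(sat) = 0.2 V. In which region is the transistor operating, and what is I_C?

saturation; I_C ≈ 3.3 mA

Assume active: I_B = (8 − 0.7)/47 = 0.155 mA, giving I_C = β·I_B = 15.5 mA.
But then V_CE = 9.1 − 15.5×2.7 = -32.8 V < V_CE(sat) = 0.2 V — impossible in the active region.
So the transistor is saturated. With V_CE = 0.2 V, I_C = (V_CC − 0.2)/R_C = 8.9/2.7 = 3.3 mA.
Check: β·I_B = 15.5 mA > I_C = 3.3 mA, confirming saturation.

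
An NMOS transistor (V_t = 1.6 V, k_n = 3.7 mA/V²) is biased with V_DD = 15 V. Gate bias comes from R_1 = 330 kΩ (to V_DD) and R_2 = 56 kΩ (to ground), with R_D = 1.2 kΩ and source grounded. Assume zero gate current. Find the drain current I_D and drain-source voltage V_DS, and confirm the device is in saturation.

I_D ≈ 0.61 mA, V_DS ≈ 14 V

V_G = V_DD·R_2/(R_1+R_2) = 15×56/386 = 2.18 V. With the source grounded, V_GS = V_G = 2.18 V.
Assume saturation: I_D = (k_n/2)(V_GS − V_t)² = (3.7/2)×(2.18 − 1.6)² = 1.85×0.576² = 0.614 mA.
V_DS = V_DD − I_D·R_D = 15 − 0.614×1.2 = 14.3 V.
Saturation requires V_DS ≥ V_GS − V_t = 0.576 V; 14.3 ≥ 0.576 ✓.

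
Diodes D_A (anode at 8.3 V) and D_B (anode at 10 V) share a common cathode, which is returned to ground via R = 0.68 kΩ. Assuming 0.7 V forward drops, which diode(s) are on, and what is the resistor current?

Assume both conduct. Then node N would need to be at both 8.3−0.7 = 7.6 V and 10−0.7 = 9.3 V, which is impossible.
Assume only D_B conducts: V_N = 10 − 0.7 = 9.3 V, so I_R = 9.3/0.68 = 13.7 mA.
Check D_A: its anode-to-cathode voltage is 8.3 − 9.3 = -1 V < 0.7 V, so it is off. The assumption is consistent.

Only D_B conducts; I_R ≈ 14 mA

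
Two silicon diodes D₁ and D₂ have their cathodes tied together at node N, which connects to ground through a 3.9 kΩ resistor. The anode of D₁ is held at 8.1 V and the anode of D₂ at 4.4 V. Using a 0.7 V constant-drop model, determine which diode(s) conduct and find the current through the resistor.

Assume both conduct. Then node N would need to be at both 8.1−0.7 = 7.4 V and 4.4−0.7 = 3.7 V, which is impossible.
Assume only D₁ conducts: V_N = 8.1 − 0.7 = 7.4 V, so I_R = 7.4/3.9 = 1.9 mA.
Check D₂: its anode-to-cathode voltage is 4.4 − 7.4 = -3 V < 0.7 V, so it is off. The assumption is consistent.

Only D₁ conducts; I_R ≈ 1.9 mA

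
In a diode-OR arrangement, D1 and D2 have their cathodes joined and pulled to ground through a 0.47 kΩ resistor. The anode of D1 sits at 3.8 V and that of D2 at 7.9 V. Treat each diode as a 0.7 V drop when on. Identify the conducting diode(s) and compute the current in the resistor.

Only D2 conducts; I_R ≈ 15 mA

Assume both conduct. Then node N would need to be at both 3.8−0.7 = 3.1 V and 7.9−0.7 = 7.2 V, which is impossible.
Assume only D2 conducts: V_N = 7.9 − 0.7 = 7.2 V, so I_R = 7.2/0.47 = 15.3 mA.
Check D1: its anode-to-cathode voltage is 3.8 − 7.2 = -3.4 V < 0.7 V, so it is off. The assumption is consistent.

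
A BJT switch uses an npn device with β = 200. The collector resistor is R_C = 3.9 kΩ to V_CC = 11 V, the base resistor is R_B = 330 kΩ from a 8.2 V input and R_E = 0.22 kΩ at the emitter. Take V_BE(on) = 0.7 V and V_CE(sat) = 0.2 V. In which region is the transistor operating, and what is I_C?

Assume active: I_B = (8.2 − 0.7)/(330 + 201×0.22) = 0.02 mA, I_C = β·I_B = 4.01 mA.
Then V_CE = 11 − 4.01×3.9 − 4.03×0.22 = -5.52 V < 0.2 V — the active assumption fails.
Re-solve with V_CE = 0.2 V. KCL at the emitter: V_E/R_E = (V_BB−0.7−V_E)/R_B + (V_CC−0.2−V_E)/R_C, giving V_E = 0.581 V.
I_C = (V_CC − 0.2 − V_E)/R_C = (10.8 − 0.581)/3.9 = 2.62 mA.
Check: I_B = (7.5 − 0.581)/330 = 0.021 mA, and β·I_B = 4.19 mA > I_C, confirming saturation.

saturation; I_C ≈ 2.6 mA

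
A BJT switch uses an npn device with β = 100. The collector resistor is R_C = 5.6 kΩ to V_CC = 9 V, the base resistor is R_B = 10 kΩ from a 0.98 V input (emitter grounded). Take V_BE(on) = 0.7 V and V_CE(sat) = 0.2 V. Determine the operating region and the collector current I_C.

Assume active: I_B = (0.98 − 0.7)/10 = 0.028 mA, giving I_C = β·I_B = 2.8 mA.
But then V_CE = 9 − 2.8×5.6 = -6.68 V < V_CE(sat) = 0.2 V — impossible in the active region.
So the transistor is saturated. With V_CE = 0.2 V, I_C = (V_CC − 0.2)/R_C = 8.8/5.6 = 1.57 mA.
Check: β·I_B = 2.8 mA > I_C = 1.57 mA, confirming saturation.

saturation; I_C ≈ 1.6 mA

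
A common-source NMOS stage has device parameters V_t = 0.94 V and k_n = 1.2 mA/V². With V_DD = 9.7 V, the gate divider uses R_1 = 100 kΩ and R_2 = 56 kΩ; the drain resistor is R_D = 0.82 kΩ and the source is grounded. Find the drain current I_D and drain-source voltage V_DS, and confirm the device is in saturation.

I_D ≈ 3.9 mA, V_DS ≈ 6.5 V

V_G = V_DD·R_2/(R_1+R_2) = 9.7×56/156 = 3.48 V. With the source grounded, V_GS = V_G = 3.48 V.
Assume saturation: I_D = (k_n/2)(V_GS − V_t)² = (1.2/2)×(3.48 − 0.94)² = 0.6×2.54² = 3.88 mA.
V_DS = V_DD − I_D·R_D = 9.7 − 3.88×0.82 = 6.52 V.
Saturation requires V_DS ≥ V_GS − V_t = 2.54 V; 6.52 ≥ 2.54 ✓.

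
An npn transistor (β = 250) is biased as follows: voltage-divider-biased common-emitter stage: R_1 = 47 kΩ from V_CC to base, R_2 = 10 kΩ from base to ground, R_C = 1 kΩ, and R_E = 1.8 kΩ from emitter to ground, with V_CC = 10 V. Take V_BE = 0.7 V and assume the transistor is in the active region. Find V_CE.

Thevenize the base divider: V_Th = V_CC·R_2/(R_1+R_2) = 10×10/57 = 1.75 V, R_Th = R_1‖R_2 = 8.25 kΩ.
Base-emitter loop: V_Th = I_B·R_Th + V_BE + (β+1)I_B·R_E, so I_B = (1.75 − 0.7) / (8.25 + 251×1.8) = 0.00229 mA.
I_C = β·I_B = 250×0.00229 = 0.573 mA, and I_E = (β+1)I_B = 0.575 mA.
V_CE = V_CC − I_C·R_C − I_E·R_E = 10 − 0.573×1 − 0.575×1.8 = 8.39 V.
V_CE = 8.39 V > 0.2 V confirms active-region operation.

V_CE ≈ 8.4 V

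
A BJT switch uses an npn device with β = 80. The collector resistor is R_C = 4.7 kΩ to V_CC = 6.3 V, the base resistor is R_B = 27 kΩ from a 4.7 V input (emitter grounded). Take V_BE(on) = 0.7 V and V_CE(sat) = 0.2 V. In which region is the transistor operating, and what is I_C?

Assume active: I_B = (4.7 − 0.7)/27 = 0.148 mA, giving I_C = β·I_B = 11.9 mA.
But then V_CE = 6.3 − 11.9×4.7 = -49.4 V < V_CE(sat) = 0.2 V — impossible in the active region.
So the transistor is saturated. With V_CE = 0.2 V, I_C = (V_CC − 0.2)/R_C = 6.1/4.7 = 1.3 mA.
Check: β·I_B = 11.9 mA > I_C = 1.3 mA, confirming saturation.

saturation; I_C ≈ 1.3 mA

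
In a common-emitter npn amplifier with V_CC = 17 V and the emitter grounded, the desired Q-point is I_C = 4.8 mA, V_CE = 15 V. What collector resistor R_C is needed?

R_C ≈ 0.42 kΩ

Collector loop: V_CC = I_C·R_C + V_CE.
R_C = (V_CC − V_CE)/I_C = (17 − 15)/4.8 = 0.417 kΩ.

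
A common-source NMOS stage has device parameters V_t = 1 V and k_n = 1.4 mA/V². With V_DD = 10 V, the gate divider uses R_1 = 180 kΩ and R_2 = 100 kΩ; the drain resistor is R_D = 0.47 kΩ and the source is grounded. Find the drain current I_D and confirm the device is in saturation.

V_G = V_DD·R_2/(R_1+R_2) = 10×100/280 = 3.57 V. With the source grounded, V_GS = V_G = 3.57 V.
Assume saturation: I_D = (k_n/2)(V_GS − V_t)² = (1.4/2)×(3.57 − 1)² = 0.7×2.57² = 4.63 mA.
V_DS = V_DD − I_D·R_D = 10 − 4.63×0.47 = 7.82 V.
Saturation requires V_DS ≥ V_GS − V_t = 2.57 V; 7.82 ≥ 2.57 ✓.

I_D ≈ 4.6 mA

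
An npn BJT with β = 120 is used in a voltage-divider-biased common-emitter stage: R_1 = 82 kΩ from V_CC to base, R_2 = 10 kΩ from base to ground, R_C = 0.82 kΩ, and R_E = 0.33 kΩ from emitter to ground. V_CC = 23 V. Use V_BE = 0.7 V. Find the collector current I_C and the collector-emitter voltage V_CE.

Thevenize the base divider: V_Th = V_CC·R_2/(R_1+R_2) = 23×10/92 = 2.5 V, R_Th = R_1‖R_2 = 8.91 kΩ.
Base-emitter loop: V_Th = I_B·R_Th + V_BE + (β+1)I_B·R_E, so I_B = (2.5 − 0.7) / (8.91 + 121×0.33) = 0.0369 mA.
I_C = β·I_B = 120×0.0369 = 4.42 mA, and I_E = (β+1)I_B = 4.46 mA.
V_CE = V_CC − I_C·R_C − I_E·R_E = 23 − 4.42×0.82 − 4.46×0.33 = 17.9 V.
V_CE = 17.9 V > 0.2 V confirms active-region operation.

I_C ≈ 4.4 mA, V_CE ≈ 18 V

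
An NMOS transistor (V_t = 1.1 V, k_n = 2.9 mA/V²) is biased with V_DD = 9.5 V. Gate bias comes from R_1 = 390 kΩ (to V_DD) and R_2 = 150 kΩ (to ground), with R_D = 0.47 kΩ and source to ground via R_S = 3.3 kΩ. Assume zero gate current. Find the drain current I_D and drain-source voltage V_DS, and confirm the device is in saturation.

V_G = V_DD·R_2/(R_1+R_2) = 9.5×150/540 = 2.64 V.
Assume saturation: I_D = (k_n/2)(V_GS − V_t)² with V_GS = V_G − I_D·R_S = 2.64 − 3.3·I_D.
Substituting gives 15.8·I_D² − 15.7·I_D + 3.43 = 0, with roots I_D = 0.323 or 0.673 mA.
The root I_D = 0.673 mA gives V_GS = 0.419 V ≤ V_t, so take I_D = 0.323 mA.
Then V_GS = 1.57 V and V_DS = V_DD − I_D(R_D+R_S) = 9.5 − 0.323×3.77 = 8.28 V.
Saturation requires V_DS ≥ V_GS − V_t = 0.472 V; 8.28 ≥ 0.472 ✓.

I_D ≈ 0.32 mA, V_DS ≈ 8.3 V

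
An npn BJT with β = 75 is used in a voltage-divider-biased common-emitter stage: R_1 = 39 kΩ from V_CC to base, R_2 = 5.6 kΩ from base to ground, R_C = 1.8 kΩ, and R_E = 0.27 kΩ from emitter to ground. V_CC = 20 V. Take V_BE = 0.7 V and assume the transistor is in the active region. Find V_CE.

Thevenize the base divider: V_Th = V_CC·R_2/(R_1+R_2) = 20×5.6/44.6 = 2.51 V, R_Th = R_1‖R_2 = 4.9 kΩ.
Base-emitter loop: V_Th = I_B·R_Th + V_BE + (β+1)I_B·R_E, so I_B = (2.51 − 0.7) / (4.9 + 76×0.27) = 0.0713 mA.
I_C = β·I_B = 75×0.0713 = 5.34 mA, and I_E = (β+1)I_B = 5.42 mA.
V_CE = V_CC − I_C·R_C − I_E·R_E = 20 − 5.34×1.8 − 5.42×0.27 = 8.92 V.
V_CE = 8.92 V > 0.2 V confirms active-region operation.

V_CE ≈ 8.9 V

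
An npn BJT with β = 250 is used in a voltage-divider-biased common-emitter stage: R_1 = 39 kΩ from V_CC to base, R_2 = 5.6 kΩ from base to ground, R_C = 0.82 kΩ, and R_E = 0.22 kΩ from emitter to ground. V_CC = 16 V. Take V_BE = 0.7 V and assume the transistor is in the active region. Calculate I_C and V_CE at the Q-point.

I_C ≈ 5.4 mA, V_CE ≈ 10 V

Thevenize the base divider: V_Th = V_CC·R_2/(R_1+R_2) = 16×5.6/44.6 = 2.01 V, R_Th = R_1‖R_2 = 4.9 kΩ.
Base-emitter loop: V_Th = I_B·R_Th + V_BE + (β+1)I_B·R_E, so I_B = (2.01 − 0.7) / (4.9 + 251×0.22) = 0.0218 mA.
I_C = β·I_B = 250×0.0218 = 5.44 mA, and I_E = (β+1)I_B = 5.47 mA.
V_CE = V_CC − I_C·R_C − I_E·R_E = 16 − 5.44×0.82 − 5.47×0.22 = 10.3 V.
V_CE = 10.3 V > 0.2 V confirms active-region operation.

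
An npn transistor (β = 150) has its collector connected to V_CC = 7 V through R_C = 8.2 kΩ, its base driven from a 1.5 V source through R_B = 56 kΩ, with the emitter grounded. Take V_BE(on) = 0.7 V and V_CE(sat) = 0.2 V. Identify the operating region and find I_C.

saturation; I_C ≈ 0.83 mA

Assume active: I_B = (1.5 − 0.7)/56 = 0.0143 mA, giving I_C = β·I_B = 2.14 mA.
But then V_CE = 7 − 2.14×8.2 = -10.6 V < V_CE(sat) = 0.2 V — impossible in the active region.
So the transistor is saturated. With V_CE = 0.2 V, I_C = (V_CC − 0.2)/R_C = 6.8/8.2 = 0.829 mA.
Check: β·I_B = 2.14 mA > I_C = 0.829 mA, confirming saturation.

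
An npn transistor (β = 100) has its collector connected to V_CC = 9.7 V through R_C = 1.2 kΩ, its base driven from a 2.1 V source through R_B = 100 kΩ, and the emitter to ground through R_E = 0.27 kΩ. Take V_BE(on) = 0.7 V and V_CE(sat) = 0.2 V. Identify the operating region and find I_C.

active; I_C ≈ 1.1 mA

Assume active. Base-emitter loop: I_B = (V_BB − V_BE)/(R_B + (β+1)R_E) = (2.1 − 0.7)/(100 + 101×0.27) = 0.011 mA.
I_C = β·I_B = 100×0.011 = 1.1 mA.
V_CE = V_CC − I_C·R_C − I_E·R_E = 9.7 − 1.1×1.2 − 1.11×0.27 = 8.08 V > V_CE(sat), so the active-region assumption holds.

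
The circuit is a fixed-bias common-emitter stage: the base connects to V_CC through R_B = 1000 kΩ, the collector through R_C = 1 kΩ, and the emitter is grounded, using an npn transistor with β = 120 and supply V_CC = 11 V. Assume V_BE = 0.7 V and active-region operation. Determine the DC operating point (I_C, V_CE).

I_C ≈ 1.2 mA, V_CE ≈ 9.8 V

Base loop: V_CC = I_B·R_B + V_BE, so I_B = (11 − 0.7)/1000 kΩ = 0.0103 mA.
In the active region I_C = β·I_B = 120 × 0.0103 = 1.24 mA.
Collector loop: V_CE = V_CC − I_C·R_C = 11 − 1.24×1 = 9.76 V.
Since V_CE = 9.76 V > V_CE(sat) ≈ 0.2 V, the transistor is in the active region as assumed.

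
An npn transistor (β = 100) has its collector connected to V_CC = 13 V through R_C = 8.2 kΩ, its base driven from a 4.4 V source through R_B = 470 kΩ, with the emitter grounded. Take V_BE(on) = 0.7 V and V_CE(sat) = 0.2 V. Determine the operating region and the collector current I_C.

active; I_C ≈ 0.79 mA

Assume active. Base-emitter loop: I_B = (V_BB − V_BE)/R_B = (4.4 − 0.7)/470 = 0.00787 mA.
I_C = β·I_B = 100×0.00787 = 0.787 mA.
V_CE = V_CC − I_C·R_C = 13 − 0.787×8.2 = 6.54 V > V_CE(sat), so the active-region assumption holds.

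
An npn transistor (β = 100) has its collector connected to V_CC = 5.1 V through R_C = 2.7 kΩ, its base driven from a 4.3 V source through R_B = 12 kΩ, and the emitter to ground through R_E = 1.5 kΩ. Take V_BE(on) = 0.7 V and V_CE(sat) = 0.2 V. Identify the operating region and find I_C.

Assume active: I_B = (4.3 − 0.7)/(12 + 101×1.5) = 0.022 mA, I_C = β·I_B = 2.2 mA.
Then V_CE = 5.1 − 2.2×2.7 − 2.22×1.5 = -4.18 V < 0.2 V — the active assumption fails.
Re-solve with V_CE = 0.2 V. KCL at the emitter: V_E/R_E = (V_BB−0.7−V_E)/R_B + (V_CC−0.2−V_E)/R_C, giving V_E = 1.89 V.
I_C = (V_CC − 0.2 − V_E)/R_C = (4.9 − 1.89)/2.7 = 1.12 mA.
Check: I_B = (3.6 − 1.89)/12 = 0.143 mA, and β·I_B = 14.3 mA > I_C, confirming saturation.

saturation; I_C ≈ 1.1 mA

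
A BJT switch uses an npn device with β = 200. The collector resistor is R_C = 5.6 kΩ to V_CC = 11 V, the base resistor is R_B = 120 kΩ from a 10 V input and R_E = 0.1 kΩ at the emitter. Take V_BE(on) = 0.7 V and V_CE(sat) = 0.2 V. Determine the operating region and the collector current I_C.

Assume active: I_B = (10 − 0.7)/(120 + 201×0.1) = 0.0664 mA, I_C = β·I_B = 13.3 mA.
Then V_CE = 11 − 13.3×5.6 − 13.3×0.1 = -64.7 V < 0.2 V — the active assumption fails.
Re-solve with V_CE = 0.2 V. KCL at the emitter: V_E/R_E = (V_BB−0.7−V_E)/R_B + (V_CC−0.2−V_E)/R_C, giving V_E = 0.197 V.
I_C = (V_CC − 0.2 − V_E)/R_C = (10.8 − 0.197)/5.6 = 1.89 mA.
Check: I_B = (9.3 − 0.197)/120 = 0.0759 mA, and β·I_B = 15.2 mA > I_C, confirming saturation.

saturation; I_C ≈ 1.9 mA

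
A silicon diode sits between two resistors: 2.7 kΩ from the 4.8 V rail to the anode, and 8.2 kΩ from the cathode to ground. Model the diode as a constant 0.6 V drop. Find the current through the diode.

I ≈ 0.39 mA

The two resistors are in series with the diode, so KVL gives 4.8 = I·2.7 + 0.6 + I·8.2.
I = (4.8 − 0.6) / (2.7 + 8.2) kΩ = 4.2 / 10.9 = 0.385 mA.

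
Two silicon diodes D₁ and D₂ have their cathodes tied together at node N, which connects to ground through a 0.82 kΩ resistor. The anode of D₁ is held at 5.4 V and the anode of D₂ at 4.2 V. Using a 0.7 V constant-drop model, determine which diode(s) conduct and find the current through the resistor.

Only D₁ conducts; I_R ≈ 5.7 mA

Assume both conduct. Then node N would need to be at both 5.4−0.7 = 4.7 V and 4.2−0.7 = 3.5 V, which is impossible.
Assume only D₁ conducts: V_N = 5.4 − 0.7 = 4.7 V, so I_R = 4.7/0.82 = 5.73 mA.
Check D₂: its anode-to-cathode voltage is 4.2 − 4.7 = -0.5 V < 0.7 V, so it is off. The assumption is consistent.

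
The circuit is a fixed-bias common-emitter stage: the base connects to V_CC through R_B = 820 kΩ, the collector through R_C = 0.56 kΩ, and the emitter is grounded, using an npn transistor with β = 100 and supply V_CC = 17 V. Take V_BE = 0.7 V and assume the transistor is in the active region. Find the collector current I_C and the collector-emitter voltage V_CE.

Base loop: V_CC = I_B·R_B + V_BE, so I_B = (17 − 0.7)/820 kΩ = 0.0199 mA.
In the active region I_C = β·I_B = 100 × 0.0199 = 1.99 mA.
Collector loop: V_CE = V_CC − I_C·R_C = 17 − 1.99×0.56 = 15.9 V.
Since V_CE = 15.9 V > V_CE(sat) ≈ 0.2 V, the transistor is in the active region as assumed.

I_C ≈ 2 mA, V_CE ≈ 16 V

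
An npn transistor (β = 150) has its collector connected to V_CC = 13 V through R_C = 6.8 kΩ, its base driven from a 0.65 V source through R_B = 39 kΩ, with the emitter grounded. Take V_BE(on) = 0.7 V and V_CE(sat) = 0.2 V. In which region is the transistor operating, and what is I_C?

cutoff; I_C ≈ 0

V_BB = 0.65 V ≤ V_BE(on) = 0.7 V, so the base-emitter junction is not forward biased.
The transistor is in cutoff: I_B = I_C = 0.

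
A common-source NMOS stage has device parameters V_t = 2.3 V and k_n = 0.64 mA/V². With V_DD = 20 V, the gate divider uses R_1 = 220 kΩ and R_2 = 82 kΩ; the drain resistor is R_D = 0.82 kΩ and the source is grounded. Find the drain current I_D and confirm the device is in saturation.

V_G = V_DD·R_2/(R_1+R_2) = 20×82/302 = 5.43 V. With the source grounded, V_GS = V_G = 5.43 V.
Assume saturation: I_D = (k_n/2)(V_GS − V_t)² = (0.64/2)×(5.43 − 2.3)² = 0.32×3.13² = 3.14 mA.
V_DS = V_DD − I_D·R_D = 20 − 3.14×0.82 = 17.4 V.
Saturation requires V_DS ≥ V_GS − V_t = 3.13 V; 17.4 ≥ 3.13 ✓.

I_D ≈ 3.1 mA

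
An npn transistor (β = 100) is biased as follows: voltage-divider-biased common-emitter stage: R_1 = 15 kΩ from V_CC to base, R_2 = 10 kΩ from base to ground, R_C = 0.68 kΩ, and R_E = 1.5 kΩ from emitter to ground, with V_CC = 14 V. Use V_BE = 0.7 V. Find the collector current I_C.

Thevenize the base divider: V_Th = V_CC·R_2/(R_1+R_2) = 14×10/25 = 5.6 V, R_Th = R_1‖R_2 = 6 kΩ.
Base-emitter loop: V_Th = I_B·R_Th + V_BE + (β+1)I_B·R_E, so I_B = (5.6 − 0.7) / (6 + 101×1.5) = 0.0311 mA.
I_C = β·I_B = 100×0.0311 = 3.11 mA, and I_E = (β+1)I_B = 3.14 mA.
V_CE = V_CC − I_C·R_C − I_E·R_E = 14 − 3.11×0.68 − 3.14×1.5 = 7.17 V.
V_CE = 7.17 V > 0.2 V confirms active-region operation.

I_C ≈ 3.1 mA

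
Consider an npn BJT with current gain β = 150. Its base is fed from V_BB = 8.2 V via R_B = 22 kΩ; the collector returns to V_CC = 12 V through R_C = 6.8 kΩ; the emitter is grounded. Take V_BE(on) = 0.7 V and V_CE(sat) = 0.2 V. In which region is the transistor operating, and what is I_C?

Assume active: I_B = (8.2 − 0.7)/22 = 0.341 mA, giving I_C = β·I_B = 51.1 mA.
But then V_CE = 12 − 51.1×6.8 = -336 V < V_CE(sat) = 0.2 V — impossible in the active region.
So the transistor is saturated. With V_CE = 0.2 V, I_C = (V_CC − 0.2)/R_C = 11.8/6.8 = 1.74 mA.
Check: β·I_B = 51.1 mA > I_C = 1.74 mA, confirming saturation.

saturation; I_C ≈ 1.7 mA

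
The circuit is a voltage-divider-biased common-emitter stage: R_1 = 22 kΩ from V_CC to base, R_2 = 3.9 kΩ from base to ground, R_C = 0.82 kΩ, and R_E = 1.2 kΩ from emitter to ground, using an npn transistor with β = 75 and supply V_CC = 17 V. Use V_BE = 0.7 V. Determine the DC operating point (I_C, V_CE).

Thevenize the base divider: V_Th = V_CC·R_2/(R_1+R_2) = 17×3.9/25.9 = 2.56 V, R_Th = R_1‖R_2 = 3.31 kΩ.
Base-emitter loop: V_Th = I_B·R_Th + V_BE + (β+1)I_B·R_E, so I_B = (2.56 − 0.7) / (3.31 + 76×1.2) = 0.0197 mA.
I_C = β·I_B = 75×0.0197 = 1.48 mA, and I_E = (β+1)I_B = 1.5 mA.
V_CE = V_CC − I_C·R_C − I_E·R_E = 17 − 1.48×0.82 − 1.5×1.2 = 14 V.
V_CE = 14 V > 0.2 V confirms active-region operation.

I_C ≈ 1.5 mA, V_CE ≈ 14 V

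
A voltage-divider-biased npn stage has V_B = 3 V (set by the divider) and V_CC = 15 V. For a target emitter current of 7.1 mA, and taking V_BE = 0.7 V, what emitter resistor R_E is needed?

R_E ≈ 0.32 kΩ

V_E = V_B − V_BE = 3 − 0.7 = 2.3 V.
R_E = V_E / I_E = 2.3 / 7.1 = 0.324 kΩ.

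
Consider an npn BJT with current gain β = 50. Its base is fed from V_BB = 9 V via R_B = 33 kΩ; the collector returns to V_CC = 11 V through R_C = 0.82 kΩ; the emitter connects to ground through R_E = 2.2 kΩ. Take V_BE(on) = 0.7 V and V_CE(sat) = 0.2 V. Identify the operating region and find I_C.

Assume active. Base-emitter loop: I_B = (V_BB − V_BE)/(R_B + (β+1)R_E) = (9 − 0.7)/(33 + 51×2.2) = 0.0572 mA.
I_C = β·I_B = 50×0.0572 = 2.86 mA.
V_CE = V_CC − I_C·R_C − I_E·R_E = 11 − 2.86×0.82 − 2.92×2.2 = 2.24 V > V_CE(sat), so the active-region assumption holds.

active; I_C ≈ 2.9 mA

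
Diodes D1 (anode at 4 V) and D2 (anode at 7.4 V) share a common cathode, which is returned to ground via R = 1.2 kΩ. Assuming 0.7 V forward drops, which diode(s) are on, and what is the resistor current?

Only D2 conducts; I_R ≈ 5.6 mA

Assume both conduct. Then node N would need to be at both 4−0.7 = 3.3 V and 7.4−0.7 = 6.7 V, which is impossible.
Assume only D2 conducts: V_N = 7.4 − 0.7 = 6.7 V, so I_R = 6.7/1.2 = 5.58 mA.
Check D1: its anode-to-cathode voltage is 4 − 6.7 = -2.7 V < 0.7 V, so it is off. The assumption is consistent.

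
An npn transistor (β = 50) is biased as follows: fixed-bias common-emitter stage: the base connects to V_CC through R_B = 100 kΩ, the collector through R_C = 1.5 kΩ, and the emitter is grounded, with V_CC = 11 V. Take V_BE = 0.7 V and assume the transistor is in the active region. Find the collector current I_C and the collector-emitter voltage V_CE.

Base loop: V_CC = I_B·R_B + V_BE, so I_B = (11 − 0.7)/100 kΩ = 0.103 mA.
In the active region I_C = β·I_B = 50 × 0.103 = 5.15 mA.
Collector loop: V_CE = V_CC − I_C·R_C = 11 − 5.15×1.5 = 3.27 V.
Since V_CE = 3.27 V > V_CE(sat) ≈ 0.2 V, the transistor is in the active region as assumed.

I_C ≈ 5.2 mA, V_CE ≈ 3.3 V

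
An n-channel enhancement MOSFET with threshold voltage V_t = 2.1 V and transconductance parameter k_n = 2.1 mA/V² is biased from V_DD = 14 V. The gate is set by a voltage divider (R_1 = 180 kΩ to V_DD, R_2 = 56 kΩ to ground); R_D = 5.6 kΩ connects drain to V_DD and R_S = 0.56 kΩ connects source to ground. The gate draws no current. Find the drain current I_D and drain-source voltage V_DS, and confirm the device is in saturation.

I_D ≈ 0.71 mA, V_DS ≈ 9.6 V

V_G = V_DD·R_2/(R_1+R_2) = 14×56/236 = 3.32 V.
Assume saturation: I_D = (k_n/2)(V_GS − V_t)² with V_GS = V_G − I_D·R_S = 3.32 − 0.56·I_D.
Substituting gives 0.329·I_D² − 2.44·I_D + 1.57 = 0, with roots I_D = 0.712 or 6.69 mA.
The root I_D = 6.69 mA gives V_GS = -0.424 V ≤ V_t, so take I_D = 0.712 mA.
Then V_GS = 2.92 V and V_DS = V_DD − I_D(R_D+R_S) = 14 − 0.712×6.16 = 9.61 V.
Saturation requires V_DS ≥ V_GS − V_t = 0.823 V; 9.61 ≥ 0.823 ✓.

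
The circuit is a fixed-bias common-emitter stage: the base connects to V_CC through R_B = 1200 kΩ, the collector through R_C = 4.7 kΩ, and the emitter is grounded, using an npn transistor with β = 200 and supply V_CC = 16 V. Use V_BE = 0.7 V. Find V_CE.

Base loop: V_CC = I_B·R_B + V_BE, so I_B = (16 − 0.7)/1200 kΩ = 0.0128 mA.
In the active region I_C = β·I_B = 200 × 0.0128 = 2.55 mA.
Collector loop: V_CE = V_CC − I_C·R_C = 16 − 2.55×4.7 = 4.01 V.
Since V_CE = 4.01 V > V_CE(sat) ≈ 0.2 V, the transistor is in the active region as assumed.

V_CE ≈ 4 V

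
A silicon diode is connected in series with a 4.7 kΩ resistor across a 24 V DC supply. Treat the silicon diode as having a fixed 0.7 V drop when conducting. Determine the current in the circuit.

I ≈ 5 mA

KVL around the loop: 24 = V_D + I·R = 0.7 + I × 4.7 kΩ.
So I = (24 − 0.7) / 4.7 kΩ = 23.3 / 4.7 = 4.96 mA.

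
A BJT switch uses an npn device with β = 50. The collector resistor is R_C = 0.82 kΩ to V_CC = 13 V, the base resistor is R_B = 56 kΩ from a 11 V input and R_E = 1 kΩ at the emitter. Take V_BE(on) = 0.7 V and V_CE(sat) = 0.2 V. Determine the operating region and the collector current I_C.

Assume active. Base-emitter loop: I_B = (V_BB − V_BE)/(R_B + (β+1)R_E) = (11 − 0.7)/(56 + 51×1) = 0.0963 mA.
I_C = β·I_B = 50×0.0963 = 4.81 mA.
V_CE = V_CC − I_C·R_C − I_E·R_E = 13 − 4.81×0.82 − 4.91×1 = 4.14 V > V_CE(sat), so the active-region assumption holds.

active; I_C ≈ 4.8 mA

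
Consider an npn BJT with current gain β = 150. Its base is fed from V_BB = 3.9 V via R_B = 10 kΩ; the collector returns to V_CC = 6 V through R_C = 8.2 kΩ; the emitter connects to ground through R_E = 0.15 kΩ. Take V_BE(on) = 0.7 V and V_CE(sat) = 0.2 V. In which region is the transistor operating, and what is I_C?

Assume active: I_B = (3.9 − 0.7)/(10 + 151×0.15) = 0.098 mA, I_C = β·I_B = 14.7 mA.
Then V_CE = 6 − 14.7×8.2 − 14.8×0.15 = -117 V < 0.2 V — the active assumption fails.
Re-solve with V_CE = 0.2 V. KCL at the emitter: V_E/R_E = (V_BB−0.7−V_E)/R_B + (V_CC−0.2−V_E)/R_C, giving V_E = 0.149 V.
I_C = (V_CC − 0.2 − V_E)/R_C = (5.8 − 0.149)/8.2 = 0.689 mA.
Check: I_B = (3.2 − 0.149)/10 = 0.305 mA, and β·I_B = 45.8 mA > I_C, confirming saturation.

saturation; I_C ≈ 0.69 mA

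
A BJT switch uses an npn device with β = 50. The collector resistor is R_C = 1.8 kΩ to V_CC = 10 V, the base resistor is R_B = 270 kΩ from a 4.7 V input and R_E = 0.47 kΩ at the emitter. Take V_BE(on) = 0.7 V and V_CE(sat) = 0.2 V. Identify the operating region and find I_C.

active; I_C ≈ 0.68 mA

Assume active. Base-emitter loop: I_B = (V_BB − V_BE)/(R_B + (β+1)R_E) = (4.7 − 0.7)/(270 + 51×0.47) = 0.0136 mA.
I_C = β·I_B = 50×0.0136 = 0.68 mA.
V_CE = V_CC − I_C·R_C − I_E·R_E = 10 − 0.68×1.8 − 0.694×0.47 = 8.45 V > V_CE(sat), so the active-region assumption holds.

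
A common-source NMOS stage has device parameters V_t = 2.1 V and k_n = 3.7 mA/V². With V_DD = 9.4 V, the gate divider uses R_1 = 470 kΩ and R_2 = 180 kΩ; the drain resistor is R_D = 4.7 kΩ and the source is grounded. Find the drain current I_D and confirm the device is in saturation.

V_G = V_DD·R_2/(R_1+R_2) = 9.4×180/650 = 2.6 V. With the source grounded, V_GS = V_G = 2.6 V.
Assume saturation: I_D = (k_n/2)(V_GS − V_t)² = (3.7/2)×(2.6 − 2.1)² = 1.85×0.503² = 0.468 mA.
V_DS = V_DD − I_D·R_D = 9.4 − 0.468×4.7 = 7.2 V.
Saturation requires V_DS ≥ V_GS − V_t = 0.503 V; 7.2 ≥ 0.503 ✓.

I_D ≈ 0.47 mA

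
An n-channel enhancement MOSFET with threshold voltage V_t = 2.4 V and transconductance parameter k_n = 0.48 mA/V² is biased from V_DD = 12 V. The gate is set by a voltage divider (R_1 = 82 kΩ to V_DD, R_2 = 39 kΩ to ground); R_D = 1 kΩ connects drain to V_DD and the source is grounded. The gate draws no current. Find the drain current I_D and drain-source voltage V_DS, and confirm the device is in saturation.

V_G = V_DD·R_2/(R_1+R_2) = 12×39/121 = 3.87 V. With the source grounded, V_GS = V_G = 3.87 V.
Assume saturation: I_D = (k_n/2)(V_GS − V_t)² = (0.48/2)×(3.87 − 2.4)² = 0.24×1.47² = 0.517 mA.
V_DS = V_DD − I_D·R_D = 12 − 0.517×1 = 11.5 V.
Saturation requires V_DS ≥ V_GS − V_t = 1.47 V; 11.5 ≥ 1.47 ✓.

I_D ≈ 0.52 mA, V_DS ≈ 11 V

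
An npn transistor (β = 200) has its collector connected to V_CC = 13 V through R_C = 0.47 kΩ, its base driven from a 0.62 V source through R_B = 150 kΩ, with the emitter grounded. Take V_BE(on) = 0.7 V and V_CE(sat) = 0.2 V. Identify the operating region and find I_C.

cutoff; I_C ≈ 0

V_BB = 0.62 V ≤ V_BE(on) = 0.7 V, so the base-emitter junction is not forward biased.
The transistor is in cutoff: I_B = I_C = 0.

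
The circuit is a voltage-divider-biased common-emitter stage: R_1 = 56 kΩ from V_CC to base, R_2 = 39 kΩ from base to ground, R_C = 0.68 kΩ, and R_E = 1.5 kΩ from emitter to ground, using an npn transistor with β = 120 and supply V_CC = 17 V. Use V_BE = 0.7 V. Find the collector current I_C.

I_C ≈ 3.7 mA

Thevenize the base divider: V_Th = V_CC·R_2/(R_1+R_2) = 17×39/95 = 6.98 V, R_Th = R_1‖R_2 = 23 kΩ.
Base-emitter loop: V_Th = I_B·R_Th + V_BE + (β+1)I_B·R_E, so I_B = (6.98 − 0.7) / (23 + 121×1.5) = 0.0307 mA.
I_C = β·I_B = 120×0.0307 = 3.68 mA, and I_E = (β+1)I_B = 3.72 mA.
V_CE = V_CC − I_C·R_C − I_E·R_E = 17 − 3.68×0.68 − 3.72×1.5 = 8.92 V.
V_CE = 8.92 V > 0.2 V confirms active-region operation.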